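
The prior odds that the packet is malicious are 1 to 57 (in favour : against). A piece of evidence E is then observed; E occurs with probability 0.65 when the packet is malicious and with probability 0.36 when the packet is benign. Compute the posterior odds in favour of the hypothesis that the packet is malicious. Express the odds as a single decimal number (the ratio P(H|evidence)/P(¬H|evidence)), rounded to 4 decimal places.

Prior odds = 1/57 = 0.017544. In log-odds, ln(0.017544) = -4.0431.
Add log likelihood ratio: ln(1.8056) = 0.59087.
Posterior log-odds = -3.4522, so posterior odds = exp(-3.4522) = 0.031676.

Posterior odds ≈ 0.0317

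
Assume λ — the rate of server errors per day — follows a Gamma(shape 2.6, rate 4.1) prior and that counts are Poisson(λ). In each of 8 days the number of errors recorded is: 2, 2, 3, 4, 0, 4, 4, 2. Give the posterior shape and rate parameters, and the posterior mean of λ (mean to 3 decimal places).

The Poisson likelihood adds the total count to the shape and the number of exposure periods to the rate. Here ∑xᵢ = 21 and n = 8, so shape 2.6→23.6 and rate 4.1→12.1.
Posterior mean = shape/rate = 23.6/12.1 = 1.950.

Posterior: Gamma(shape=23.6, rate=12.1); mean ≈ 1.950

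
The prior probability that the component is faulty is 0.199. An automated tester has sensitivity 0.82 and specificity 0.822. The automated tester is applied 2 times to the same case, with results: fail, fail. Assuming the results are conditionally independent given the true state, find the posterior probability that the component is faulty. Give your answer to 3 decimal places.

Posterior P(H) ≈ 0.841

With H the event that the component is faulty, the joint likelihood of the observed sequence is P(data|H) = 0.82·0.82 = 0.67240 and P(data|¬H) = 0.178·0.178 = 0.031684.
Bayes: P(H|data) = 0.199·0.67240 / (0.199·0.67240 + 0.801·0.031684) = 0.13381/0.15919 = 0.8406.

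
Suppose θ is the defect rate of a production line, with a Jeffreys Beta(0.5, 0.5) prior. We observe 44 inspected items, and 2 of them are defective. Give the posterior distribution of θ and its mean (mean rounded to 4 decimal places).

Posterior: Beta(2.5, 42.5); mean ≈ 0.0556

The binomial likelihood is conjugate to the Beta prior: with 2 successes and 42 failures, the posterior is Beta(0.5+2, 0.5+42) = Beta(2.5, 42.5).
Posterior mean = α/(α+β) = 2.5/45 = 0.0556.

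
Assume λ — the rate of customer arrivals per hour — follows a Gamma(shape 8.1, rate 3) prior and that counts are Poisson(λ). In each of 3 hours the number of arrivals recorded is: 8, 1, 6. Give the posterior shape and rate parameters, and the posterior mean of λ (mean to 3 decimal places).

Posterior: Gamma(shape=23.1, rate=6); mean ≈ 3.850

The Poisson likelihood adds the total count to the shape and the number of exposure periods to the rate. Here ∑xᵢ = 15 and n = 3, so shape 8.1→23.1 and rate 3→6.
E[λ | data] = 23.1/6 = 3.850.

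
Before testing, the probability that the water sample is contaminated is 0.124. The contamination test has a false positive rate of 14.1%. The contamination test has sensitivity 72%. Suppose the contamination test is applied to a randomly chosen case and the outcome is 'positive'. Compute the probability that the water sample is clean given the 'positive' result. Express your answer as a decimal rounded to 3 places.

Let H be the event that the water sample is contaminated. P(H) = 0.124, so P(¬H) = 0.876. With E the 'positive' result, P(E|H) = 0.72 and P(E|¬H) = 0.141.
P(E) = 0.72·0.124 + 0.141·0.876 = 0.089280 + 0.12352 = 0.21280.
By Bayes' theorem, P(H|E) = 0.089280 / 0.21280 = 0.420. Hence P(¬H|E) = 1 − 0.420 = 0.580.

P(¬H | E) ≈ 0.580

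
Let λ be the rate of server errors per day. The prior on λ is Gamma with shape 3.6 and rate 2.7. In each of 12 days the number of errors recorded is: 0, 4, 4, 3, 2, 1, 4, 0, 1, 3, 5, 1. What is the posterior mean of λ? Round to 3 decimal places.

The Poisson likelihood adds the total count to the shape and the number of exposure periods to the rate. Here ∑xᵢ = 28 and n = 12, so shape 3.6→31.6 and rate 2.7→14.7.
Posterior mean = shape/rate = 31.6/14.7 = 2.150.

Posterior mean ≈ 2.150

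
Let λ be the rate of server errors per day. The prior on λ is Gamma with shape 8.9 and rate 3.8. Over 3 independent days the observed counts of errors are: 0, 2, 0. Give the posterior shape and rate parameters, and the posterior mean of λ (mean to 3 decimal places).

Posterior: Gamma(shape=10.9, rate=6.8); mean ≈ 1.603

Total count ∑xᵢ = 2 over n = 3 days.
Gamma is conjugate to the Poisson likelihood: posterior is Gamma(shape = 8.9+2 = 10.9, rate = 3.8+3 = 6.8).
Posterior mean = shape/rate = 10.9/6.8 = 1.603.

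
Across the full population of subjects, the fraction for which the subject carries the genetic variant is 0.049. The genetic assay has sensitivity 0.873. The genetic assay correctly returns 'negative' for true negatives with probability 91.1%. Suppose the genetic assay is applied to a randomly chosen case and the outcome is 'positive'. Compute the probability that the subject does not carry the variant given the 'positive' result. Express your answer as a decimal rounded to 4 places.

Write H for 'the subject carries the genetic variant'. Prior odds H:¬H = 0.049/0.951 = 0.051525. For the 'positive' outcome, the likelihood ratio is 0.873/0.089 = 9.8090.
Posterior odds = 0.051525 × 9.8090 = 0.50541, so P(H|E) = 0.50541/(1+0.50541) = 0.3357. Then P(¬H|E) = 1 − 0.3357 = 0.6643.

P(¬H | E) ≈ 0.6643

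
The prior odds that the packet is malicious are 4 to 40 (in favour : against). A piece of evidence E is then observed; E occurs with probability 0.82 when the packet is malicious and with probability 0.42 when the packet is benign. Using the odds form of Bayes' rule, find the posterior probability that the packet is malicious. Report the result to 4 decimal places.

Posterior probability ≈ 0.1633

Prior odds = 4/40 = 0.10000. In log-odds, ln(0.10000) = -2.3026.
Add log likelihood ratio: ln(1.9524) = 0.66905.
Posterior log-odds = -1.6335, so posterior odds = exp(-1.6335) = 0.19524. Converting, P(H|E) = 0.19524/1.1952 = 0.1633.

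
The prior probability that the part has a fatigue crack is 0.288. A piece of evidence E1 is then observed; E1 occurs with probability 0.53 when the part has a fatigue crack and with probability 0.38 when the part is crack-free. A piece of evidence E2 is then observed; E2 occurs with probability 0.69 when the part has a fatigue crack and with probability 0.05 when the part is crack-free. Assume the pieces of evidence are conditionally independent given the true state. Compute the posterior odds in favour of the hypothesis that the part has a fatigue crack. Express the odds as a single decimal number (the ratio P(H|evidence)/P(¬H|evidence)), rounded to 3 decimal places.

Prior odds = 0.288/(1−0.288) = 0.40449. In log-odds, ln(0.40449) = -0.90512.
Add log likelihood ratios: ln(1.3947) + ln(13.800) = 2.9574.
Posterior log-odds = 2.0523, so posterior odds = exp(2.0523) = 7.7855.

Posterior odds ≈ 7.785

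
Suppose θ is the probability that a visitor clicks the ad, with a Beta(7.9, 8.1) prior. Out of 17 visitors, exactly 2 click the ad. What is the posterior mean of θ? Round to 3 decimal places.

Observing 2 successes and 15 failures updates Beta(7.9, 8.1) by adding the success and failure counts to the two shape parameters: α = 7.9+2 = 9.9, β = 8.1+15 = 23.1.
Posterior mean = α/(α+β) = 9.9/33 = 0.300.

Posterior mean ≈ 0.300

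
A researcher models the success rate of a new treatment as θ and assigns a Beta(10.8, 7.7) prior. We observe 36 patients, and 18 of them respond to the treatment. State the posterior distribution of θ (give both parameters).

Observing 18 successes and 18 failures updates Beta(10.8, 7.7) by adding the success and failure counts to the two shape parameters: α = 10.8+18 = 28.8, β = 7.7+18 = 25.7.

Posterior: Beta(28.8, 25.7)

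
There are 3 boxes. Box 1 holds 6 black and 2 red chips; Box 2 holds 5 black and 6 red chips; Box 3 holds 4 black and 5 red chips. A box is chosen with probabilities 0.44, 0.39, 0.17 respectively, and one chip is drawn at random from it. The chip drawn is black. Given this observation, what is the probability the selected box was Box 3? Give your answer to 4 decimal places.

Posterior probability ≈ 0.1296

Tabulate prior·likelihood by source: [1] prior 0.44, lik 0.75, product 0.3300; [2] prior 0.39, lik 0.4545, product 0.1773; [3] prior 0.17, lik 0.4444, product 0.07556.
Normalizing constant = 0.58283; the posterior for Box 3 is its product over the sum, 0.07556/0.58283 = 0.1296.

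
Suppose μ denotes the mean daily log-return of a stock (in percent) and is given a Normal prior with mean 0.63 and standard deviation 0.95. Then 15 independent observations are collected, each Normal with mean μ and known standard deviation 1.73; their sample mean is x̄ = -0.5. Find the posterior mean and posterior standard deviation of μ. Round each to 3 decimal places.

Prior precision 1/τ₀² = 1/0.95² = 1.10803; data precision n/σ² = 15/1.73² = 5.01186.
Posterior precision = 1.10803 + 5.01186 = 6.11989, giving posterior SD = 1/√6.11989 = 0.404.
Posterior mean = (1.10803·0.63 + 5.01186·-0.5) / 6.11989 = -0.295.

Posterior mean ≈ -0.295; posterior SD ≈ 0.404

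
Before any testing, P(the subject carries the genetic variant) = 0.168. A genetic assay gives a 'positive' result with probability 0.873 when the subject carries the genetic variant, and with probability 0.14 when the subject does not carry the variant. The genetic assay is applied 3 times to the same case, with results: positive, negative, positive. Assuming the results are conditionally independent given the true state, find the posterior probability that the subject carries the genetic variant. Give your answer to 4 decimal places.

With H the event that the subject carries the genetic variant, the joint likelihood of the observed sequence is P(data|H) = 0.873·0.127·0.873 = 0.096790 and P(data|¬H) = 0.14·0.86·0.14 = 0.016856.
Bayes: P(H|data) = 0.168·0.096790 / (0.168·0.096790 + 0.832·0.016856) = 0.016261/0.030285 = 0.5369.

Posterior P(H) ≈ 0.5369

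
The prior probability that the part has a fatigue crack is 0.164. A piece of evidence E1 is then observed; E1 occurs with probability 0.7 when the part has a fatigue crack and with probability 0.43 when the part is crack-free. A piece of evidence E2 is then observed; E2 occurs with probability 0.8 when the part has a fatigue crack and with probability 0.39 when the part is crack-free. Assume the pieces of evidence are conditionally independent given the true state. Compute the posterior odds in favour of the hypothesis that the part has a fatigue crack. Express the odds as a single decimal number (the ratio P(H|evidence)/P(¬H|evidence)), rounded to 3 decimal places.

Posterior odds ≈ 0.655

Prior odds = 0.164/(1−0.164) = 0.19617. In log-odds, ln(0.19617) = -1.6288.
Add log likelihood ratios: ln(1.6279) + ln(2.0513) = 1.2058.
Posterior log-odds = -0.42300, so posterior odds = exp(-0.42300) = 0.65508.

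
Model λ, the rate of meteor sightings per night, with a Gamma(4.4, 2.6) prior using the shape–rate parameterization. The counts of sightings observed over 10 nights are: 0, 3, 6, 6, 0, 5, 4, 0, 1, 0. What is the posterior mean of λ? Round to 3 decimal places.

Posterior mean ≈ 2.333

The Poisson likelihood adds the total count to the shape and the number of exposure periods to the rate. Here ∑xᵢ = 25 and n = 10, so shape 4.4→29.4 and rate 2.6→12.6.
Posterior mean = shape/rate = 29.4/12.6 = 2.333.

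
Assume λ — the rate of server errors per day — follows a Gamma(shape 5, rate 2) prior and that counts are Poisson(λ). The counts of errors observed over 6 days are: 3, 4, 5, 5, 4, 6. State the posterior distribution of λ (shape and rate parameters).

Posterior: Gamma(shape=32, rate=8)

The Poisson likelihood adds the total count to the shape and the number of exposure periods to the rate. Here ∑xᵢ = 27 and n = 6, so shape 5→32 and rate 2→8.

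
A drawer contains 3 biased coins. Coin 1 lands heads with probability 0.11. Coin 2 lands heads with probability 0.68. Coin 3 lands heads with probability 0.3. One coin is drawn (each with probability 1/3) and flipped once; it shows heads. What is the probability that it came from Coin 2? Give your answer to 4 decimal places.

P(heads|C1) = 0.11; P(heads|C2) = 0.68; P(heads|C3) = 0.3.
Prior × likelihood for each source: 0.333333·0.11=0.03667, 0.333333·0.68=0.2267, 0.333333·0.3=0.1000. Summing gives P(heads) = 0.36333.
P(Coin 2 | heads) = 0.2267 / 0.36333 = 0.6239.

Posterior probability ≈ 0.6239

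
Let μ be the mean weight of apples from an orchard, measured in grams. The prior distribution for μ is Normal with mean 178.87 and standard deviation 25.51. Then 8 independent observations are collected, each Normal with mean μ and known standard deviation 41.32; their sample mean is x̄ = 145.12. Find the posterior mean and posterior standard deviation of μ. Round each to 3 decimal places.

Prior precision 1/τ₀² = 1/25.51² = 0.00153666; data precision n/σ² = 8/41.32² = 0.00468564.
Posterior precision = 0.00153666 + 0.00468564 = 0.00622231, giving posterior SD = 1/√0.00622231 = 12.677.
Posterior mean = (0.00153666·178.87 + 0.00468564·145.12) / 0.00622231 = 153.455.

Posterior mean ≈ 153.455; posterior SD ≈ 12.677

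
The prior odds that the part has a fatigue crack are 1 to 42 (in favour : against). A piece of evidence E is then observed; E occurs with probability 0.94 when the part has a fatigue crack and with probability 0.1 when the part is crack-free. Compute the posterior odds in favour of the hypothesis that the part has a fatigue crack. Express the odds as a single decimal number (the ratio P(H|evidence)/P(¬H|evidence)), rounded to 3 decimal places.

Prior odds = 1/42 = 0.023810.
Likelihood ratio for E = 0.94/0.1 = 9.4000.
Posterior odds = prior odds × LR = 0.22381.

Posterior odds ≈ 0.224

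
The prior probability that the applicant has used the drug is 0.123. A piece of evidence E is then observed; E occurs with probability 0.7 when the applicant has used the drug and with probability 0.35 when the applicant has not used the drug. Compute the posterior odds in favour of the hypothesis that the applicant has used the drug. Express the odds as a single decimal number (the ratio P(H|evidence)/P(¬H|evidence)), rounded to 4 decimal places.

Prior odds = 0.123/(1−0.123) = 0.14025. In log-odds, ln(0.14025) = -1.9643.
Add log likelihood ratio: ln(2.0000) = 0.69315.
Posterior log-odds = -1.2712, so posterior odds = exp(-1.2712) = 0.28050.

Posterior odds ≈ 0.2805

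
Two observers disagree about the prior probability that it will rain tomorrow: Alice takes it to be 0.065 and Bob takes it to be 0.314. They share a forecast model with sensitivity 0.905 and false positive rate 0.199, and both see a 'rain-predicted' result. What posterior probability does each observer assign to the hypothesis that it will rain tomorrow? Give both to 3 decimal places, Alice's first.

Alice: 0.240; Bob: 0.675

P('+'|H) = 0.905, P('+'|¬H) = 0.199.
Alice: numerator 0.905·0.065 = 0.058825; evidence = 0.058825+0.199·0.935 = 0.24489; posterior = 0.240.
Bob: numerator 0.905·0.314 = 0.28417; evidence = 0.28417+0.199·0.686 = 0.42068; posterior = 0.675.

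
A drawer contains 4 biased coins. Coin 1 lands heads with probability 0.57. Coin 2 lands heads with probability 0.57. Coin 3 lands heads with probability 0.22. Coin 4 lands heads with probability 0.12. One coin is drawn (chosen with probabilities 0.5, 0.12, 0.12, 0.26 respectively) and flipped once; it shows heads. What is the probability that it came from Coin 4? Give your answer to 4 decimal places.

Posterior probability ≈ 0.0759

Tabulate prior·likelihood by source: [1] prior 0.5, lik 0.57, product 0.2850; [2] prior 0.12, lik 0.57, product 0.06840; [3] prior 0.12, lik 0.22, product 0.02640; [4] prior 0.26, lik 0.12, product 0.03120.
Normalizing constant = 0.41100; the posterior for Coin 4 is its product over the sum, 0.03120/0.41100 = 0.0759.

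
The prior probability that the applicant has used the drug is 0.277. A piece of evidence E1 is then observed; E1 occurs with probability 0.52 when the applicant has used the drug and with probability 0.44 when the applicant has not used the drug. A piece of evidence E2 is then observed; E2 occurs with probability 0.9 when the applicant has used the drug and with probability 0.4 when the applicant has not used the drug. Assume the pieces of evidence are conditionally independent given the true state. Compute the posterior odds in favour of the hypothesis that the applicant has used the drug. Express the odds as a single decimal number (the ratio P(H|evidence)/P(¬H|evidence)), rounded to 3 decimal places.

Posterior odds ≈ 1.019

Prior odds = 0.277/(1−0.277) = 0.38313. In log-odds, ln(0.38313) = -0.95939.
Add log likelihood ratios: ln(1.1818) + ln(2.2500) = 0.97798.
Posterior log-odds = 0.018593, so posterior odds = exp(0.018593) = 1.0188.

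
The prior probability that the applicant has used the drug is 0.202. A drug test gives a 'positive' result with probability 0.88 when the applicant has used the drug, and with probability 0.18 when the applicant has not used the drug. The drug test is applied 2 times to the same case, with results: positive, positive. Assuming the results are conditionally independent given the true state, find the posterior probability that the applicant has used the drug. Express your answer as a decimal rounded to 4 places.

Posterior P(H) ≈ 0.8582

With H the event that the applicant has used the drug, the joint likelihood of the observed sequence is P(data|H) = 0.88·0.88 = 0.77440 and P(data|¬H) = 0.18·0.18 = 0.032400.
Bayes: P(H|data) = 0.202·0.77440 / (0.202·0.77440 + 0.798·0.032400) = 0.15643/0.18228 = 0.8582.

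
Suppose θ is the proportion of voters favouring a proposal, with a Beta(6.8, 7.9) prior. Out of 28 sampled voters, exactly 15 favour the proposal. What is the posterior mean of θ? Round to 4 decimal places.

Posterior mean ≈ 0.5105

Observing 15 successes and 13 failures updates Beta(6.8, 7.9) by adding the success and failure counts to the two shape parameters: α = 6.8+15 = 21.8, β = 7.9+13 = 20.9.
E[θ | data] = 21.8/(21.8+20.9) = 0.5105.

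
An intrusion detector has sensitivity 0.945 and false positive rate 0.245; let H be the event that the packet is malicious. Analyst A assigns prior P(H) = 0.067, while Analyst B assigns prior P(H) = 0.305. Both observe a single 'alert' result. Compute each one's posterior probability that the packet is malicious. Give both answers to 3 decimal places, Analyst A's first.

Analyst A: 0.217; Analyst B: 0.629

P('+'|H) = 0.945, P('+'|¬H) = 0.245.
Analyst A: numerator 0.945·0.067 = 0.063315; evidence = 0.063315+0.245·0.933 = 0.29190; posterior = 0.217.
Analyst B: numerator 0.945·0.305 = 0.28822; evidence = 0.28822+0.245·0.695 = 0.45850; posterior = 0.629.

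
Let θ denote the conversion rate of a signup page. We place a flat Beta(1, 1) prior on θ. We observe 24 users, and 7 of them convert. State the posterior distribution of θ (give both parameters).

Posterior: Beta(8, 18)

Observing 7 successes and 17 failures updates Beta(1, 1) by adding the success and failure counts to the two shape parameters: α = 1+7 = 8, β = 1+17 = 18.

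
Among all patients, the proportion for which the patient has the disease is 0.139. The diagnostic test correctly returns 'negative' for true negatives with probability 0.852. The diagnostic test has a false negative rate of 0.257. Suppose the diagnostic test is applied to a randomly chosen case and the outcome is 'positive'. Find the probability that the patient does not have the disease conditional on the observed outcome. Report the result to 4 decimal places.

Write H for 'the patient has the disease'. Prior odds H:¬H = 0.139/0.861 = 0.16144. For the 'positive' outcome, the likelihood ratio is 0.743/0.148 = 5.0203.
Posterior odds = 0.16144 × 5.0203 = 0.81047, so P(H|E) = 0.81047/(1+0.81047) = 0.4477. Then P(¬H|E) = 1 − 0.4477 = 0.5523.

P(¬H | E) ≈ 0.5523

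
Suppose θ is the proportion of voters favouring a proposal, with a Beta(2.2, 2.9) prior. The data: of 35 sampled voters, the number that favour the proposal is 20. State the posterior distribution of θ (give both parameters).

Observing 20 successes and 15 failures updates Beta(2.2, 2.9) by adding the success and failure counts to the two shape parameters: α = 2.2+20 = 22.2, β = 2.9+15 = 17.9.

Posterior: Beta(22.2, 17.9)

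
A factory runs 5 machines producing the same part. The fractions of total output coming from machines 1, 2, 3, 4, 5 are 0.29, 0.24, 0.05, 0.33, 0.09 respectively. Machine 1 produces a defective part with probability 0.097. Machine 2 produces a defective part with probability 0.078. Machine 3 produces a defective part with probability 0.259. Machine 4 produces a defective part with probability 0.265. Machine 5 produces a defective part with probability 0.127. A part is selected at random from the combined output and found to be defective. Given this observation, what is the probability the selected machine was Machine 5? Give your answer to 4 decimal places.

Posterior probability ≈ 0.0720

Tabulate prior·likelihood by source: [1] prior 0.29, lik 0.097, product 0.02813; [2] prior 0.24, lik 0.078, product 0.01872; [3] prior 0.05, lik 0.259, product 0.01295; [4] prior 0.33, lik 0.265, product 0.08745; [5] prior 0.09, lik 0.127, product 0.01143.
Normalizing constant = 0.15868; the posterior for Machine 5 is its product over the sum, 0.01143/0.15868 = 0.0720.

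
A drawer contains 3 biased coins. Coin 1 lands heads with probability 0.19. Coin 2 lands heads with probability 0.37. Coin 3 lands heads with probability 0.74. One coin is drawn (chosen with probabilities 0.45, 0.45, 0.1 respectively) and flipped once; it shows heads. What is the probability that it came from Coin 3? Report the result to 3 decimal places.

Posterior probability ≈ 0.227

Tabulate prior·likelihood by source: [1] prior 0.45, lik 0.19, product 0.08550; [2] prior 0.45, lik 0.37, product 0.1665; [3] prior 0.1, lik 0.74, product 0.07400.
Normalizing constant = 0.32600; the posterior for Coin 3 is its product over the sum, 0.07400/0.32600 = 0.227.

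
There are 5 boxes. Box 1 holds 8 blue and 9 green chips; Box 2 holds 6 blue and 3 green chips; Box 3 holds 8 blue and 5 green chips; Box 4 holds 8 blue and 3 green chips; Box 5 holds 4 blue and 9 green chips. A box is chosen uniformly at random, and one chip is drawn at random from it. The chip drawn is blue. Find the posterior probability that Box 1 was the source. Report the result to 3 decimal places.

Tabulate prior·likelihood by source: [1] prior 0.2, lik 0.4706, product 0.09412; [2] prior 0.2, lik 0.6667, product 0.1333; [3] prior 0.2, lik 0.6154, product 0.1231; [4] prior 0.2, lik 0.7273, product 0.1455; [5] prior 0.2, lik 0.3077, product 0.06154.
Normalizing constant = 0.55752; the posterior for Box 1 is its product over the sum, 0.09412/0.55752 = 0.169.

Posterior probability ≈ 0.169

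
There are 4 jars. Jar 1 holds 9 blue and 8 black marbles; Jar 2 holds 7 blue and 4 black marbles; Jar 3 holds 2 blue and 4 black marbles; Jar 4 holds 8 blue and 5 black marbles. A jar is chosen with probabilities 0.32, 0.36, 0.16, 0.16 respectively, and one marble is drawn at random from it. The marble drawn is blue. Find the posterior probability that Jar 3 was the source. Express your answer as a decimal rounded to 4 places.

P(blue|Jar 1) = 0.5294; P(blue|Jar 2) = 0.6364; P(blue|Jar 3) = 0.3333; P(blue|Jar 4) = 0.6154.
Prior × likelihood for each source: 0.32·0.5294=0.1694, 0.36·0.6364=0.2291, 0.16·0.3333=0.05333, 0.16·0.6154=0.09846. Summing gives P(blue) = 0.55030.
P(Jar 3 | blue) = 0.05333 / 0.55030 = 0.0969.

Posterior probability ≈ 0.0969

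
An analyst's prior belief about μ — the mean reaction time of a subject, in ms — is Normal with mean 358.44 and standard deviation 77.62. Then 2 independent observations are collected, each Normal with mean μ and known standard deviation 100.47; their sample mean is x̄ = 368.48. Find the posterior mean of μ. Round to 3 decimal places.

Posterior mean ≈ 363.903

With known σ, the Normal prior is conjugate. Weight on the data is w = (n/σ²)/(n/σ² + 1/τ₀²) = 0.00019813/(0.00019813+0.00016598) = 0.54415.
Posterior mean = w·x̄ + (1−w)·μ₀ = 0.54415·368.48 + 0.45585·358.44 = 363.903.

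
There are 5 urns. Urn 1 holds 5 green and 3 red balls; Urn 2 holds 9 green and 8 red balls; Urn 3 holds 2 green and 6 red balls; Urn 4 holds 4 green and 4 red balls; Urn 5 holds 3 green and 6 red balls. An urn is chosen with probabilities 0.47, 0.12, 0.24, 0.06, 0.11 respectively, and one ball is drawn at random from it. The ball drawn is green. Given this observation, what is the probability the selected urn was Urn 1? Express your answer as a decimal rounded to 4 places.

Posterior probability ≈ 0.6070

Tabulate prior·likelihood by source: [1] prior 0.47, lik 0.625, product 0.2937; [2] prior 0.12, lik 0.5294, product 0.06353; [3] prior 0.24, lik 0.25, product 0.06000; [4] prior 0.06, lik 0.5, product 0.03000; [5] prior 0.11, lik 0.3333, product 0.03667.
Normalizing constant = 0.48395; the posterior for Urn 1 is its product over the sum, 0.2937/0.48395 = 0.6070.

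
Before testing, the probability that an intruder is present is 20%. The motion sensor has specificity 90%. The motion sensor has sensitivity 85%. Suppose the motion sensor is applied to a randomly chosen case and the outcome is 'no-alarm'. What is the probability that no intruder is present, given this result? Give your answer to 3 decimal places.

P(¬H | E) ≈ 0.960

Write H for 'an intruder is present'. Prior odds H:¬H = 0.2/0.8 = 0.25000. For the 'no-alarm' outcome, the likelihood ratio is 0.15/0.9 = 0.16667.
Posterior odds = 0.25000 × 0.16667 = 0.041667, so P(H|E) = 0.041667/(1+0.041667) = 0.040. Then P(¬H|E) = 1 − 0.040 = 0.960.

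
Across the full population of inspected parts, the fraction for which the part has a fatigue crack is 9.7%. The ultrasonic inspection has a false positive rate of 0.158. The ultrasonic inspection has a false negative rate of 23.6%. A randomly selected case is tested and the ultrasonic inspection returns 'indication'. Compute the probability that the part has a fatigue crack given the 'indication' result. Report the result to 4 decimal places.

P(H | E) ≈ 0.3419

Let H be the event that the part has a fatigue crack. P(H) = 0.097, so P(¬H) = 0.903. With E the 'indication' result, P(E|H) = 0.764 and P(E|¬H) = 0.158.
P(E) = 0.764·0.097 + 0.158·0.903 = 0.074108 + 0.14267 = 0.21678.
By Bayes' theorem, P(H|E) = 0.074108 / 0.21678 = 0.3419.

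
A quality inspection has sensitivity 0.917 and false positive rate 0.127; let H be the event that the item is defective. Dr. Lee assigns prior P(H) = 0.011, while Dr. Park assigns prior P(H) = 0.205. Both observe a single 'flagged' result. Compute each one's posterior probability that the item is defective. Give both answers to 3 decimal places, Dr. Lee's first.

Dr. Lee: 0.074; Dr. Park: 0.651

P('+'|H) = 0.917, P('+'|¬H) = 0.127.
Dr. Lee: numerator 0.917·0.011 = 0.010087; evidence = 0.010087+0.127·0.989 = 0.13569; posterior = 0.074.
Dr. Park: numerator 0.917·0.205 = 0.18798; evidence = 0.18798+0.127·0.795 = 0.28895; posterior = 0.651.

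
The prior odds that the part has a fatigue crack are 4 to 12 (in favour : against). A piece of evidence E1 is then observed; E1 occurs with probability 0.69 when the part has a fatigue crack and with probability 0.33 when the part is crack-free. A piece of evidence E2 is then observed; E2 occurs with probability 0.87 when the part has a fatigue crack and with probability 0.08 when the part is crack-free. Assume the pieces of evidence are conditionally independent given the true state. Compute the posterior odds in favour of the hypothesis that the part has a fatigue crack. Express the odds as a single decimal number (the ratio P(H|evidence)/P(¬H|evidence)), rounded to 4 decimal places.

Prior odds = 4/12 = 0.33333. In log-odds, ln(0.33333) = -1.0986.
Add log likelihood ratios: ln(2.0909) + ln(10.875) = 3.1241.
Posterior log-odds = 2.0255, so posterior odds = exp(2.0255) = 7.5795.

Posterior odds ≈ 7.5795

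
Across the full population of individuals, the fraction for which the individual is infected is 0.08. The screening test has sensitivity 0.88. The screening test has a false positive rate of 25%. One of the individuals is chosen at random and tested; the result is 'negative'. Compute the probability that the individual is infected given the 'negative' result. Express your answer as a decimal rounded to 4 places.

P(H | E) ≈ 0.0137

Let H be the event that the individual is infected. P(H) = 0.08, so P(¬H) = 0.92. With E the 'negative' result, P(E|H) = 0.12 and P(E|¬H) = 0.75.
P(E) = 0.12·0.08 + 0.75·0.92 = 0.0096000 + 0.69000 = 0.69960.
By Bayes' theorem, P(H|E) = 0.0096000 / 0.69960 = 0.0137.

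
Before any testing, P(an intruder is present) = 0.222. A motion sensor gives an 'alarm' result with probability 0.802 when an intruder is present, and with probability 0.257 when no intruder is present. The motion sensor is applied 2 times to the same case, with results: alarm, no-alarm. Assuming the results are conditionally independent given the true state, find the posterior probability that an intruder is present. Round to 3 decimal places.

With H the event that an intruder is present, the joint likelihood of the observed sequence is P(data|H) = 0.802·0.198 = 0.15880 and P(data|¬H) = 0.257·0.743 = 0.19095.
Bayes: P(H|data) = 0.222·0.15880 / (0.222·0.15880 + 0.778·0.19095) = 0.035253/0.18381 = 0.1918.

Posterior P(H) ≈ 0.192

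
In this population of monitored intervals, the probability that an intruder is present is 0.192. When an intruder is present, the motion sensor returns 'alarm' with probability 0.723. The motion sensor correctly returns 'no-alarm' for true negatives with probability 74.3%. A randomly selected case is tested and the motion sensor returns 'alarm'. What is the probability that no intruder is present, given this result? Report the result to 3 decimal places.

P(¬H | E) ≈ 0.599

Write H for 'an intruder is present'. Prior odds H:¬H = 0.192/0.808 = 0.23762. For the 'alarm' outcome, the likelihood ratio is 0.723/0.257 = 2.8132.
Posterior odds = 0.23762 × 2.8132 = 0.66849, so P(H|E) = 0.66849/(1+0.66849) = 0.401. Then P(¬H|E) = 1 − 0.401 = 0.599.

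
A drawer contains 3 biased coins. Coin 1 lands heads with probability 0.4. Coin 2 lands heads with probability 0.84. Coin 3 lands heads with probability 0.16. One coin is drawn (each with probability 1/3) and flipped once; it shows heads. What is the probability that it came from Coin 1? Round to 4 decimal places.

Posterior probability ≈ 0.2857

Tabulate prior·likelihood by source: [1] prior 0.333333, lik 0.4, product 0.1333; [2] prior 0.333333, lik 0.84, product 0.2800; [3] prior 0.333333, lik 0.16, product 0.05333.
Normalizing constant = 0.46667; the posterior for Coin 1 is its product over the sum, 0.1333/0.46667 = 0.2857.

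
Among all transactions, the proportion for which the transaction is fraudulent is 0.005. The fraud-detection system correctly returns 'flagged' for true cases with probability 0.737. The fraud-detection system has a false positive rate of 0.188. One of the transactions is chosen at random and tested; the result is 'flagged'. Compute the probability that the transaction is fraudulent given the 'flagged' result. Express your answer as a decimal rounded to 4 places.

Let H be the event that the transaction is fraudulent. P(H) = 0.005, so P(¬H) = 0.995. With E the 'flagged' result, P(E|H) = 0.737 and P(E|¬H) = 0.188.
P(E) = 0.737·0.005 + 0.188·0.995 = 0.0036850 + 0.18706 = 0.19074.
By Bayes' theorem, P(H|E) = 0.0036850 / 0.19074 = 0.0193.

P(H | E) ≈ 0.0193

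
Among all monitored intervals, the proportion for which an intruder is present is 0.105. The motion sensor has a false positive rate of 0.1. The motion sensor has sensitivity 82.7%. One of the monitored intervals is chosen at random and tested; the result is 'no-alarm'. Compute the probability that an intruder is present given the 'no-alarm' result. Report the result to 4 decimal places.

Write H for 'an intruder is present'. Prior odds H:¬H = 0.105/0.895 = 0.11732. For the 'no-alarm' outcome, the likelihood ratio is 0.173/0.9 = 0.19222.
Posterior odds = 0.11732 × 0.19222 = 0.022551, so P(H|E) = 0.022551/(1+0.022551) = 0.0221.

P(H | E) ≈ 0.0221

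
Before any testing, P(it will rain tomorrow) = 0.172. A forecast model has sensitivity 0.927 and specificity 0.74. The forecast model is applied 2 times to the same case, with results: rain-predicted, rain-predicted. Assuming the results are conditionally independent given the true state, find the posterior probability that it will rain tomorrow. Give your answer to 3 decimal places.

With H the event that it will rain tomorrow, the joint likelihood of the observed sequence is P(data|H) = 0.927·0.927 = 0.85933 and P(data|¬H) = 0.26·0.26 = 0.067600.
Bayes: P(H|data) = 0.172·0.85933 / (0.172·0.85933 + 0.828·0.067600) = 0.14780/0.20378 = 0.7253.

Posterior P(H) ≈ 0.725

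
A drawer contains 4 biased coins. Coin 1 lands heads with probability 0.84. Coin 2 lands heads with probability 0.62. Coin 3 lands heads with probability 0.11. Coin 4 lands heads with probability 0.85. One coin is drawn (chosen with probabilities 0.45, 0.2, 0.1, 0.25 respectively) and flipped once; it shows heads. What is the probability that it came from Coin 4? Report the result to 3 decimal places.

P(heads|C1) = 0.84; P(heads|C2) = 0.62; P(heads|C3) = 0.11; P(heads|C4) = 0.85.
Prior × likelihood for each source: 0.45·0.84=0.3780, 0.2·0.62=0.1240, 0.1·0.11=0.01100, 0.25·0.85=0.2125. Summing gives P(heads) = 0.72550.
P(Coin 4 | heads) = 0.2125 / 0.72550 = 0.293.

Posterior probability ≈ 0.293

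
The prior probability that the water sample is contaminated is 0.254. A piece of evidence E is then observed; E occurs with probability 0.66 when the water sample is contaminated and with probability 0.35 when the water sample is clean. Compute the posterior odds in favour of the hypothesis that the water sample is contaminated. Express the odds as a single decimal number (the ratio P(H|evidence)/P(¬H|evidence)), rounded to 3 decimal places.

Prior odds = 0.254/(1−0.254) = 0.34048.
Likelihood ratio for E = 0.66/0.35 = 1.8857.
Posterior odds = prior odds × LR = 0.64205.

Posterior odds ≈ 0.642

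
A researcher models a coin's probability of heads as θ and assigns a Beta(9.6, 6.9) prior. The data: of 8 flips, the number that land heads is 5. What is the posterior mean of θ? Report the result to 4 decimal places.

Posterior mean ≈ 0.5959

Observing 5 successes and 3 failures updates Beta(9.6, 6.9) by adding the success and failure counts to the two shape parameters: α = 9.6+5 = 14.6, β = 6.9+3 = 9.9.
Posterior mean = α/(α+β) = 14.6/24.5 = 0.5959.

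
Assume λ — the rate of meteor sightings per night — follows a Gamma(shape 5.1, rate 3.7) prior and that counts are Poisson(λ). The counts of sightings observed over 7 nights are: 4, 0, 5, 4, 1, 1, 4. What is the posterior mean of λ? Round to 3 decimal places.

Posterior mean ≈ 2.252

Total count ∑xᵢ = 19 over n = 7 nights.
Gamma is conjugate to the Poisson likelihood: posterior is Gamma(shape = 5.1+19 = 24.1, rate = 3.7+7 = 10.7).
Posterior mean = shape/rate = 24.1/10.7 = 2.252.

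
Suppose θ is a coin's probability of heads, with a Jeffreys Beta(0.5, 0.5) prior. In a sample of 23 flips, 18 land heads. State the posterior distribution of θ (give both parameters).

Posterior: Beta(18.5, 5.5)

The binomial likelihood is conjugate to the Beta prior: with 18 successes and 5 failures, the posterior is Beta(0.5+18, 0.5+5) = Beta(18.5, 5.5).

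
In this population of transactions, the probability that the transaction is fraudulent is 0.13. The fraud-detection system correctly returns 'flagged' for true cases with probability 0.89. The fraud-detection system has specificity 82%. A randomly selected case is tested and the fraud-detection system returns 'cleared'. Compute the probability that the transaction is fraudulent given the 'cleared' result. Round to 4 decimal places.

P(H | E) ≈ 0.0197

Write H for 'the transaction is fraudulent'. Prior odds H:¬H = 0.13/0.87 = 0.14943. For the 'cleared' outcome, the likelihood ratio is 0.11/0.82 = 0.13415.
Posterior odds = 0.14943 × 0.13415 = 0.020045, so P(H|E) = 0.020045/(1+0.020045) = 0.0197.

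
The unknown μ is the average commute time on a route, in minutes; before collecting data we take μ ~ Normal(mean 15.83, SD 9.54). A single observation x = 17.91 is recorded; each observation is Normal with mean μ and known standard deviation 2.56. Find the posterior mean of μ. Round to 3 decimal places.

Posterior mean ≈ 17.770

Prior precision 1/τ₀² = 1/9.54² = 0.0109876; data precision n/σ² = 1/2.56² = 0.152588.
Posterior precision = 0.0109876 + 0.152588 = 0.163576.
Posterior mean = (0.0109876·15.83 + 0.152588·17.91) / 0.163576 = 17.770.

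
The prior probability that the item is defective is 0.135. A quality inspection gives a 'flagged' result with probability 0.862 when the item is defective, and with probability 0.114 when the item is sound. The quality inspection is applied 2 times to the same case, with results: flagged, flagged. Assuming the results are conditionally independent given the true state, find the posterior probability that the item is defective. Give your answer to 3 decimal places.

Let H be the event that the item is defective; start with P(H) = 0.135. P('flagged'|H) = 0.862, P('flagged'|¬H) = 0.114.
Update on result 1 ('flagged'): P(H) ← 0.862·0.1350 / (0.862·0.1350 + 0.114·0.8650) = 0.11637/0.21498 = 0.5413.
Update on result 2 ('flagged'): P(H) ← 0.862·0.5413 / (0.862·0.5413 + 0.114·0.4587) = 0.46661/0.51890 = 0.8992.

Posterior P(H) ≈ 0.899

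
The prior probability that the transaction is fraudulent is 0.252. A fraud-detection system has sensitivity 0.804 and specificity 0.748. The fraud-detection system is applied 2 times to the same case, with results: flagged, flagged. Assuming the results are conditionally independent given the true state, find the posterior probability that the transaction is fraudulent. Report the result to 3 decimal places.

Posterior P(H) ≈ 0.774

With H the event that the transaction is fraudulent, the joint likelihood of the observed sequence is P(data|H) = 0.804·0.804 = 0.64642 and P(data|¬H) = 0.252·0.252 = 0.063504.
Bayes: P(H|data) = 0.252·0.64642 / (0.252·0.64642 + 0.748·0.063504) = 0.16290/0.21040 = 0.7742.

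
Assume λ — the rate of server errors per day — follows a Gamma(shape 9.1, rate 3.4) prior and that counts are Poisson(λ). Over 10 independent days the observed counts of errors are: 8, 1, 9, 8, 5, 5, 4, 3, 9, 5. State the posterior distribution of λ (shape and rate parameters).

The Poisson likelihood adds the total count to the shape and the number of exposure periods to the rate. Here ∑xᵢ = 57 and n = 10, so shape 9.1→66.1 and rate 3.4→13.4.

Posterior: Gamma(shape=66.1, rate=13.4)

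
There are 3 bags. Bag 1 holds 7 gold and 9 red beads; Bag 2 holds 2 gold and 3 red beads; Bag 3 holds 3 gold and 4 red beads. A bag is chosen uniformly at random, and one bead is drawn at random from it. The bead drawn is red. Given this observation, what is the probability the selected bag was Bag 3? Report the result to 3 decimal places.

Tabulate prior·likelihood by source: [1] prior 0.333333, lik 0.5625, product 0.1875; [2] prior 0.333333, lik 0.6, product 0.2000; [3] prior 0.333333, lik 0.5714, product 0.1905.
Normalizing constant = 0.57798; the posterior for Bag 3 is its product over the sum, 0.1905/0.57798 = 0.330.

Posterior probability ≈ 0.330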